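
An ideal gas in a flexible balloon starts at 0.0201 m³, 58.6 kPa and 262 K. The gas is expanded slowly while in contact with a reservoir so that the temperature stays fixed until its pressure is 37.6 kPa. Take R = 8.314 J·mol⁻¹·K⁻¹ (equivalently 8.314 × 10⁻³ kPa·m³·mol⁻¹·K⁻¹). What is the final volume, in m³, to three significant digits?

V₂ ≈ 0.0313 m³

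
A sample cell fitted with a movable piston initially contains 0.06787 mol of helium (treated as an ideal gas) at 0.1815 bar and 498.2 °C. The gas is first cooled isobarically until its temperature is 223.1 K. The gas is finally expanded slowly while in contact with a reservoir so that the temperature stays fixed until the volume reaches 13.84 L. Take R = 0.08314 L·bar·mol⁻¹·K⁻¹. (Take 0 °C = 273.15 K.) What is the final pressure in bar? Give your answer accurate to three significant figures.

Convert: T₁ = 771.3 K.
From PV = nRT: V₁ = nRT₁/P₁ = 23.98 L.
Isobaric, so V/T is constant: P₂ = P₁; V₂ = V₁·(T₂/T₁) = 6.936 L.
T constant ⇒ Boyle's law P V = const: T₃ = T₂; P₃ = P₂·(V₂/V₃) = 0.09096 bar.

P₃ ≈ 0.0910 bar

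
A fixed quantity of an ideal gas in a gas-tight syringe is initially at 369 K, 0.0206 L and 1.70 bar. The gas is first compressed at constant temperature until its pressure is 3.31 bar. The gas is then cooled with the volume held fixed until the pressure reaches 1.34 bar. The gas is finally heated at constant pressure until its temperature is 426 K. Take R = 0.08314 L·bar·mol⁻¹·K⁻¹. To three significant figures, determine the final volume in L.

V₄ ≈ 0.0302 L

Isothermal, so P V is constant: T₂ = T₁; V₂ = V₁·(P₁/P₂) = 0.01058 L.
V constant ⇒ P ∝ T: V₃ = V₂; T₃ = T₂·(P₃/P₂) = 149.4 K.
Isobaric, so V/T is constant: P₄ = P₃; V₄ = V₃·(T₄/T₃) = 0.03017 L.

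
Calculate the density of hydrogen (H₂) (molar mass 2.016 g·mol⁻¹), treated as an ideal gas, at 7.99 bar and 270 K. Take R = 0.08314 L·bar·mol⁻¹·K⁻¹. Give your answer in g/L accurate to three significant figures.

ρ ≈ 0.718 g/L

ρ = PM/(RT) = (7.99 × 2.016) / (0.08314 × 270.0)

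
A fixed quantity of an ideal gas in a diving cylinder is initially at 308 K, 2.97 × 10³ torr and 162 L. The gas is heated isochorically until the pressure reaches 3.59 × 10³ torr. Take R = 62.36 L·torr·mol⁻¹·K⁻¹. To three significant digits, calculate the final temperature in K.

Isochoric, so P/T is constant: V₂ = V₁; T₂ = T₁·(P₂/P₁) = 372.3 K.

T₂ ≈ 372 K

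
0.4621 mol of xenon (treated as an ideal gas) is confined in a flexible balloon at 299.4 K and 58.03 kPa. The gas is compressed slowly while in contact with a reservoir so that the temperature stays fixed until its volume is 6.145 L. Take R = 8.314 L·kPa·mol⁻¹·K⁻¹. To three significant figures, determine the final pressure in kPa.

P₂ ≈ 187 kPa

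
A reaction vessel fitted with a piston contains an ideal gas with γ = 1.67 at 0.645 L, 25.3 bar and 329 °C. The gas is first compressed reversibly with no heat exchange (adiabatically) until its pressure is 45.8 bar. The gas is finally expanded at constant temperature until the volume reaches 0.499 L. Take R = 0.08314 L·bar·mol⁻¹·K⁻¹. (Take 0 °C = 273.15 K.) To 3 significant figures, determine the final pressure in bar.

Convert: T₁ = 602.1 K.
Adiabatic (γ = 1.67), T V^(γ−1) and P V^γ constant: T₂ = T₁·(P₂/P₁)^((γ−1)/γ) = 764.0 K; V₂ = V₁·(P₁/P₂)^(1/γ) = 0.4521 L.
T constant ⇒ Boyle's law P V = const: T₃ = T₂; P₃ = P₂·(V₂/V₃) = 41.49 bar.

P₃ ≈ 41.5 bar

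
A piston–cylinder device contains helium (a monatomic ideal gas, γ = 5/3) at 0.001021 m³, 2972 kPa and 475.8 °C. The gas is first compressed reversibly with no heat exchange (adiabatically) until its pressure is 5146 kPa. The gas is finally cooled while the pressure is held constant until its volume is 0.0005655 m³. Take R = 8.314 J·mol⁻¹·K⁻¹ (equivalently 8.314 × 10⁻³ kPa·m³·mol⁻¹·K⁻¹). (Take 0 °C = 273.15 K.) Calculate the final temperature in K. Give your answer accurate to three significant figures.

Convert: T₁ = 749.0 K.
Adiabatic (γ = 5/3), T V^(γ−1) and P V^γ constant: T₂ = T₁·(P₂/P₁)^((γ−1)/γ) = 932.9 K; V₂ = V₁·(P₁/P₂)^(1/γ) = 0.0007345 m³.
Isobaric, so V/T is constant: P₃ = P₂; T₃ = T₂·(V₃/V₂) = 718.3 K.

T₃ ≈ 718 K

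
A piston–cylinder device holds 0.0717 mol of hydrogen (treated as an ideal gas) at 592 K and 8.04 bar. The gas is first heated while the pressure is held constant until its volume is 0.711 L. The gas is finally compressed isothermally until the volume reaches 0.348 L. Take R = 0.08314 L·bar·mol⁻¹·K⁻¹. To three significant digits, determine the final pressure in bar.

From PV = nRT: V₁ = nRT₁/P₁ = 0.4389 L.
Isobaric, so V/T is constant: P₂ = P₁; T₂ = T₁·(V₂/V₁) = 959.0 K.
T constant ⇒ Boyle's law P V = const: T₃ = T₂; P₃ = P₂·(V₂/V₃) = 16.43 bar.

P₃ ≈ 16.4 bar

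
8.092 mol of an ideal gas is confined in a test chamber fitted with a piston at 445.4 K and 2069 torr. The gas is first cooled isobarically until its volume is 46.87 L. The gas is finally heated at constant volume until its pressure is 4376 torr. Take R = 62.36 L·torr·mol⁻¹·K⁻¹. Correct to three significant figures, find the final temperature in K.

T₃ ≈ 406 K

From PV = nRT: V₁ = nRT₁/P₁ = 108.6 L.
Isobaric, so V/T is constant: P₂ = P₁; T₂ = T₁·(V₂/V₁) = 192.2 K.
Isochoric, so P/T is constant: V₃ = V₂; T₃ = T₂·(P₃/P₂) = 406.5 K.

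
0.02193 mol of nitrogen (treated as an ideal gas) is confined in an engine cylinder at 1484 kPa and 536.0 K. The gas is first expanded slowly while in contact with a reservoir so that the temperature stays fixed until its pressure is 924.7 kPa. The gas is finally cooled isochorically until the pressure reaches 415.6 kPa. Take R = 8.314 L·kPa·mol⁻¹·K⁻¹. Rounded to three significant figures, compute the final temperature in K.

T₃ ≈ 241 K

From PV = nRT: V₁ = nRT₁/P₁ = 0.06585 L.
Isothermal, so P V is constant: T₂ = T₁; V₂ = V₁·(P₁/P₂) = 0.1057 L.
V constant ⇒ P ∝ T: V₃ = V₂; T₃ = T₂·(P₃/P₂) = 240.9 K.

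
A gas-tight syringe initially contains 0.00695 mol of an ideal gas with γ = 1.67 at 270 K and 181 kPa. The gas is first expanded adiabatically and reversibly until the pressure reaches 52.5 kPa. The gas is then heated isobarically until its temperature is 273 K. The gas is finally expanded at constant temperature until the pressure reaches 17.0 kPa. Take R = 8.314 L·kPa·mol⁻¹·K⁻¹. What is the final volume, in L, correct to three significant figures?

V₄ ≈ 0.928 L

From PV = nRT: V₁ = nRT₁/P₁ = 0.08619 L.
Reversible adiabatic, γ = 1.67: T₂ = T₁·(P₂/P₁)^((γ−1)/γ) = 164.3 K; V₂ = V₁·(P₁/P₂)^(1/γ) = 0.1809 L.
Isobaric, so V/T is constant: P₃ = P₂; V₃ = V₂·(T₃/T₂) = 0.3005 L.
Isothermal, so P V is constant: T₄ = T₃; V₄ = V₃·(P₃/P₄) = 0.9279 L.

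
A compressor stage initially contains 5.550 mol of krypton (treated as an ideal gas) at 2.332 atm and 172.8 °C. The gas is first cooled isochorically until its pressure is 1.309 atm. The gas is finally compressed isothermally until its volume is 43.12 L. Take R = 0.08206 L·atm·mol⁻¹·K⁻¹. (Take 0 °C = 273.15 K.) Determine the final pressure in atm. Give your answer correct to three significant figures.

P₃ ≈ 2.64 atm

Convert: T₁ = 445.9 K.
From PV = nRT: V₁ = nRT₁/P₁ = 87.09 L.
Isochoric, so P/T is constant: V₂ = V₁; T₂ = T₁·(P₂/P₁) = 250.3 K.
T constant ⇒ Boyle's law P V = const: T₃ = T₂; P₃ = P₂·(V₂/V₃) = 2.644 atm.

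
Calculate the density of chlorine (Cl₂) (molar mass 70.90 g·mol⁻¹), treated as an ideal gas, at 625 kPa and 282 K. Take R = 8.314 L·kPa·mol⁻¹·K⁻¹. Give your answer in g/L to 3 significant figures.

ρ ≈ 18.9 g/L

ρ = PM/(RT) = (625 × 70.90) / (8.314 × 282.0)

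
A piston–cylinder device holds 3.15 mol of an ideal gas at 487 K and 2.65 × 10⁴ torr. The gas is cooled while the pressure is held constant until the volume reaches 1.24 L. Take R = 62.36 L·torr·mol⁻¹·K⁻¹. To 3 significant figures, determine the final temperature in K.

T₂ ≈ 167 K

From PV = nRT: V₁ = nRT₁/P₁ = 3.610 L.
Isobaric, so V/T is constant: P₂ = P₁; T₂ = T₁·(V₂/V₁) = 167.3 K.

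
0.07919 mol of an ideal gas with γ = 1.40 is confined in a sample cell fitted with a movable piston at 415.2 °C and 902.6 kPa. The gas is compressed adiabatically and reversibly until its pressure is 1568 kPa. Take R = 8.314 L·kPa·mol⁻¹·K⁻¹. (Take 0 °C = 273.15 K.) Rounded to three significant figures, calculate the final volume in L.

V₂ ≈ 0.338 L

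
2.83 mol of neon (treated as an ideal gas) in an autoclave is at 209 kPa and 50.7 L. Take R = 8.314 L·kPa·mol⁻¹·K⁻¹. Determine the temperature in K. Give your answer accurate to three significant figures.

PV = nRT ⇒ T = PV/(nR) = (209 × 50.7) / (2.83 × 8.314)

T ≈ 450 K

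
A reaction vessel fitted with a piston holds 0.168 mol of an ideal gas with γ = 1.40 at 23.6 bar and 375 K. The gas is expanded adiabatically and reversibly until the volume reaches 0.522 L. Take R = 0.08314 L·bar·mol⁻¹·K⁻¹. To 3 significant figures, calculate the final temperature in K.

T₂ ≈ 266 K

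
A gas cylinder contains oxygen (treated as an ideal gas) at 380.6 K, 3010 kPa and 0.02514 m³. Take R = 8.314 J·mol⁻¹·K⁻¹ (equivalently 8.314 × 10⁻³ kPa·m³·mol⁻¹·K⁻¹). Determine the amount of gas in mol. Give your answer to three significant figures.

n ≈ 23.9 mol

PV = nRT ⇒ n = PV/(RT) = (3010 × 0.02514) / (8.314 × 10⁻³ × 380.6)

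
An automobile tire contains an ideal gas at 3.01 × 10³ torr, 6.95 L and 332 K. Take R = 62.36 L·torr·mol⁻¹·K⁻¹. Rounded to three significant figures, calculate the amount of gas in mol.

PV = nRT ⇒ n = PV/(RT) = (3.01e+03 × 6.95) / (62.36 × 332)

n ≈ 1.01 mol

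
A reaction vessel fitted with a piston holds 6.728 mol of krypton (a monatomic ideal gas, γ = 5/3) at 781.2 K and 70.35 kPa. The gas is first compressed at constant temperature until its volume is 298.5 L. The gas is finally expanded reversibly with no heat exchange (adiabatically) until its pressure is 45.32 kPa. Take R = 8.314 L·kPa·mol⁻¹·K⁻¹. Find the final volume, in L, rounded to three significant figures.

From PV = nRT: V₁ = nRT₁/P₁ = 621.1 L.
T constant ⇒ Boyle's law P V = const: T₂ = T₁; P₂ = P₁·(V₁/V₂) = 146.4 kPa.
Adiabatic (γ = 5/3), T V^(γ−1) and P V^γ constant: T₃ = T₂·(P₃/P₂)^((γ−1)/γ) = 488.7 K; V₃ = V₂·(P₂/P₃)^(1/γ) = 603.2 L.

V₃ ≈ 603 L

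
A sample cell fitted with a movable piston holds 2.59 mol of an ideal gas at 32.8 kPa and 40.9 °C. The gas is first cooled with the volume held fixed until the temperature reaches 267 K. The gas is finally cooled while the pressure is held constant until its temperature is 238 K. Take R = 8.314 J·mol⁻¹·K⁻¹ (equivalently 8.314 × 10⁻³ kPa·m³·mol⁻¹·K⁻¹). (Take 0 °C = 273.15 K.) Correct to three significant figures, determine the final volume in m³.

V₃ ≈ 0.184 m³

Convert: T₁ = 314.0 K.
From PV = nRT: V₁ = nRT₁/P₁ = 0.2062 m³.
V constant ⇒ P ∝ T: V₂ = V₁; P₂ = P₁·(T₂/T₁) = 27.89 kPa.
P constant ⇒ V ∝ T: P₃ = P₂; V₃ = V₂·(T₃/T₂) = 0.1838 m³.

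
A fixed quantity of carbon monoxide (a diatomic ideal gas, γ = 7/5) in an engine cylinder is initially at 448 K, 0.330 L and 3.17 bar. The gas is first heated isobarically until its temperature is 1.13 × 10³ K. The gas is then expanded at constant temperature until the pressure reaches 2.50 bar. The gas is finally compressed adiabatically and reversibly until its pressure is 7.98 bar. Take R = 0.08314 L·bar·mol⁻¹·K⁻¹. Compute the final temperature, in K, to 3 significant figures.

Isobaric, so V/T is constant: P₂ = P₁; V₂ = V₁·(T₂/T₁) = 0.8324 L.
T constant ⇒ Boyle's law P V = const: T₃ = T₂; V₃ = V₂·(P₂/P₃) = 1.055 L.
Reversible adiabatic, γ = 7/5: T₄ = T₃·(P₄/P₃)^((γ−1)/γ) = 1574 K; V₄ = V₃·(P₃/P₄)^(1/γ) = 0.4607 L.

T₄ ≈ 1.57e+03 K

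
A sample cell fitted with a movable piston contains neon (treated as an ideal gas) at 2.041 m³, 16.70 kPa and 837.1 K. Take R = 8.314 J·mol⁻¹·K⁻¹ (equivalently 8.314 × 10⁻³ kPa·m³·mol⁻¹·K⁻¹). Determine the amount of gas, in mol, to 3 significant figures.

PV = nRT ⇒ n = PV/(RT) = (16.70 × 2.041) / (8.314 × 10⁻³ × 837.1)

n ≈ 4.90 mol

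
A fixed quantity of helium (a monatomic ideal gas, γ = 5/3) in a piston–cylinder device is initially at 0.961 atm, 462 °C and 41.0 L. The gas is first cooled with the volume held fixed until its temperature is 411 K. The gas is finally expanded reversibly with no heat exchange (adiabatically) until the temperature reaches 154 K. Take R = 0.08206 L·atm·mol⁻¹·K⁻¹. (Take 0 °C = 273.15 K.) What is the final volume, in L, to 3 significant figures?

Convert: T₁ = 735.1 K.
Isochoric, so P/T is constant: V₂ = V₁; P₂ = P₁·(T₂/T₁) = 0.5373 atm.
Reversible adiabatic, γ = 5/3: P₃ = P₂·(T₃/T₂)^(γ/(γ−1)) = 0.04617 atm; V₃ = V₂·(T₂/T₃)^(1/(γ−1)) = 178.8 L.

V₃ ≈ 179 L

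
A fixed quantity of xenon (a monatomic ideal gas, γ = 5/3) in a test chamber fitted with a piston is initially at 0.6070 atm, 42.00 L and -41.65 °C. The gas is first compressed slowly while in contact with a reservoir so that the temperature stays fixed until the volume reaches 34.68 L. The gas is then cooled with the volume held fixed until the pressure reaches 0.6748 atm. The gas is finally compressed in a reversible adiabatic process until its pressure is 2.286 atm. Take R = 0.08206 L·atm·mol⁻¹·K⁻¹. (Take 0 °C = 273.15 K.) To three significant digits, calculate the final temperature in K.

T₄ ≈ 346 K

Convert: T₁ = 231.5 K.
Isothermal, so P V is constant: T₂ = T₁; P₂ = P₁·(V₁/V₂) = 0.7351 atm.
Isochoric, so P/T is constant: V₃ = V₂; T₃ = T₂·(P₃/P₂) = 212.5 K.
Reversible adiabatic, γ = 5/3: T₄ = T₃·(P₄/P₃)^((γ−1)/γ) = 346.2 K; V₄ = V₃·(P₃/P₄)^(1/γ) = 16.68 L.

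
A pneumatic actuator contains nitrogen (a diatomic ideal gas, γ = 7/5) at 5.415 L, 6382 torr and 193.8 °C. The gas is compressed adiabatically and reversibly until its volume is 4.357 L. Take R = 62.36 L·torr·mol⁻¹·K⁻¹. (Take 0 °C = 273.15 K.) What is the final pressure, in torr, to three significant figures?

P₂ ≈ 8.65e+03 torr

Convert: T₁ = 466.9 K.
Adiabatic (γ = 7/5), T V^(γ−1) and P V^γ constant: T₂ = T₁·(V₁/V₂)^(γ−1) = 509.4 K; P₂ = P₁·(V₁/V₂)^γ = 8652 torr.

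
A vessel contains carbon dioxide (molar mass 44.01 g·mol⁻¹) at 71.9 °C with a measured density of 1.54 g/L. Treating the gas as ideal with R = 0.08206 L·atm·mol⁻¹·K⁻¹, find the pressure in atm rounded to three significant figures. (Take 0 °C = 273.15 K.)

ρ = PM/(RT) ⇒ P = ρRT/M = (1.54 × 0.08206 × 345.0) / 44.01

P ≈ 0.991 atm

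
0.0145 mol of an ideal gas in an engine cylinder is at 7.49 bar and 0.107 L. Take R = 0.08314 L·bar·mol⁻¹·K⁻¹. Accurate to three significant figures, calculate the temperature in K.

PV = nRT ⇒ T = PV/(nR) = (7.49 × 0.107) / (0.0145 × 0.08314)

T ≈ 665 K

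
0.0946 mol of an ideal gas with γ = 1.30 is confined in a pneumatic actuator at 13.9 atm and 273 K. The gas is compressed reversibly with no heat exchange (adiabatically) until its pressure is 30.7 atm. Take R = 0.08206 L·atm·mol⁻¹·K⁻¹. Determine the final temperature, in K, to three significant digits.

T₂ ≈ 328 K

From PV = nRT: V₁ = nRT₁/P₁ = 0.1525 L.
Adiabatic (γ = 1.30), T V^(γ−1) and P V^γ constant: T₂ = T₁·(P₂/P₁)^((γ−1)/γ) = 327.8 K; V₂ = V₁·(P₁/P₂)^(1/γ) = 0.08288 L.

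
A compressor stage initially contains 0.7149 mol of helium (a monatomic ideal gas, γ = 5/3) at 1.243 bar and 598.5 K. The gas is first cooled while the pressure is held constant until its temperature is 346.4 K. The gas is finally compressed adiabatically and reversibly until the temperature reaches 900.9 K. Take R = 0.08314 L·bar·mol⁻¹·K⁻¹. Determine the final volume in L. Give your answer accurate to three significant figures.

From PV = nRT: V₁ = nRT₁/P₁ = 28.62 L.
Isobaric, so V/T is constant: P₂ = P₁; V₂ = V₁·(T₂/T₁) = 16.56 L.
Adiabatic (γ = 5/3), T V^(γ−1) and P V^γ constant: P₃ = P₂·(T₃/T₂)^(γ/(γ−1)) = 13.56 bar; V₃ = V₂·(T₂/T₃)^(1/(γ−1)) = 3.949 L.

V₃ ≈ 3.95 L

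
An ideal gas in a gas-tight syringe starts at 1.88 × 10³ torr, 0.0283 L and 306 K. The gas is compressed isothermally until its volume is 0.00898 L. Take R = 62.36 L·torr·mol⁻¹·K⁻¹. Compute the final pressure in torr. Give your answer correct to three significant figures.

T constant ⇒ Boyle's law P V = const: T₂ = T₁; P₂ = P₁·(V₁/V₂) = 5925 torr.

P₂ ≈ 5.92e+03 torr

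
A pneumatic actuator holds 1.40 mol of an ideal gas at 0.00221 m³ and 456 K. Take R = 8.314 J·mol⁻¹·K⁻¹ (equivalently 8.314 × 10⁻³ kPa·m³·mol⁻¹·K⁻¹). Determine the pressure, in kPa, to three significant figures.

PV = nRT ⇒ P = nRT/V = (1.40 × 8.314 × 10⁻³ × 456) / 0.00221

P ≈ 2.40e+03 kPa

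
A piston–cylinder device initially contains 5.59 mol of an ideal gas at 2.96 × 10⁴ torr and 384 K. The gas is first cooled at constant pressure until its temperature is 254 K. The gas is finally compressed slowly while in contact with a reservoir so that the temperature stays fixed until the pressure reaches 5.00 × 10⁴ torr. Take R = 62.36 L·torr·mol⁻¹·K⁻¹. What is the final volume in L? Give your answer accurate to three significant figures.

From PV = nRT: V₁ = nRT₁/P₁ = 4.522 L.
P constant ⇒ V ∝ T: P₂ = P₁; V₂ = V₁·(T₂/T₁) = 2.991 L.
Isothermal, so P V is constant: T₃ = T₂; V₃ = V₂·(P₂/P₃) = 1.771 L.

V₃ ≈ 1.77 L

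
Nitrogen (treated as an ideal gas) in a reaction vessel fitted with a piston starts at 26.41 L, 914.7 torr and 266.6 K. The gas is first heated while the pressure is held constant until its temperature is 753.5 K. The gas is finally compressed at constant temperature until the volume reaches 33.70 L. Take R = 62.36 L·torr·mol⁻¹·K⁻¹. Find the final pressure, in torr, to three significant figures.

Isobaric, so V/T is constant: P₂ = P₁; V₂ = V₁·(T₂/T₁) = 74.64 L.
Isothermal, so P V is constant: T₃ = T₂; P₃ = P₂·(V₂/V₃) = 2026 torr.

P₃ ≈ 2.03e+03 torr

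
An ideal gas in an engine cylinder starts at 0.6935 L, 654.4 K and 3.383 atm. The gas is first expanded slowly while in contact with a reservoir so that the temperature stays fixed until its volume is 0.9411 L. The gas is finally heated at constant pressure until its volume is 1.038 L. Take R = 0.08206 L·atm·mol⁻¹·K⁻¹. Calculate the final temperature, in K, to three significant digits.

T₃ ≈ 722 K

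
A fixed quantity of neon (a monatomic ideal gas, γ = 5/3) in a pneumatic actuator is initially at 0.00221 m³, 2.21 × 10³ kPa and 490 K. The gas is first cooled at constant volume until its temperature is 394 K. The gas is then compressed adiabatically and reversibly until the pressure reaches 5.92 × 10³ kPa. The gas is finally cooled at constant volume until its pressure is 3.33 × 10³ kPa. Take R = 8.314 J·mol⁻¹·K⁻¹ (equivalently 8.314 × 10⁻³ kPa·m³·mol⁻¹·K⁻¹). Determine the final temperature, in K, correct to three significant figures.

T₄ ≈ 359 K

V constant ⇒ P ∝ T: V₂ = V₁; P₂ = P₁·(T₂/T₁) = 1777 kPa.
Adiabatic (γ = 5/3), T V^(γ−1) and P V^γ constant: T₃ = T₂·(P₃/P₂)^((γ−1)/γ) = 637.6 K; V₃ = V₂·(P₂/P₃)^(1/γ) = 0.001074 m³.
V constant ⇒ P ∝ T: V₄ = V₃; T₄ = T₃·(P₄/P₃) = 358.6 K.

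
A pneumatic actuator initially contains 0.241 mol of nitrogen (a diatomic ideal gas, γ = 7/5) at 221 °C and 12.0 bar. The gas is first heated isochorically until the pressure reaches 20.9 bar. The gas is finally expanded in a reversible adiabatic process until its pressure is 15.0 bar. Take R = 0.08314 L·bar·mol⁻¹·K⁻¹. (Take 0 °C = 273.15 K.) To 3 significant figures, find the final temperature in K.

T₃ ≈ 783 K

Convert: T₁ = 494.1 K.
From PV = nRT: V₁ = nRT₁/P₁ = 0.8251 L.
Isochoric, so P/T is constant: V₂ = V₁; T₂ = T₁·(P₂/P₁) = 860.6 K.
Adiabatic (γ = 7/5), T V^(γ−1) and P V^γ constant: T₃ = T₂·(P₃/P₂)^((γ−1)/γ) = 782.8 K; V₃ = V₂·(P₂/P₃)^(1/γ) = 1.046 L.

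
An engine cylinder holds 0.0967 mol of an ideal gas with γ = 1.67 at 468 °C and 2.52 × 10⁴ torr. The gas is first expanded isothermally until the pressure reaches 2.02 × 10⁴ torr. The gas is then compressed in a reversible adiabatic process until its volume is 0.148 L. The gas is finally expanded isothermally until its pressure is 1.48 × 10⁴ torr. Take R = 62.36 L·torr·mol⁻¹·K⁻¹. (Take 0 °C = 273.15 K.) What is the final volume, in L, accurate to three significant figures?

V₄ ≈ 0.395 L

Convert: T₁ = 741.1 K.
From PV = nRT: V₁ = nRT₁/P₁ = 0.1774 L.
Isothermal, so P V is constant: T₂ = T₁; V₂ = V₁·(P₁/P₂) = 0.2213 L.
Adiabatic (γ = 1.67), T V^(γ−1) and P V^γ constant: T₃ = T₂·(V₂/V₃)^(γ−1) = 970.3 K; P₃ = P₂·(V₂/V₃)^γ = 3.953e+04 torr.
T constant ⇒ Boyle's law P V = const: T₄ = T₃; V₄ = V₃·(P₃/P₄) = 0.3953 L.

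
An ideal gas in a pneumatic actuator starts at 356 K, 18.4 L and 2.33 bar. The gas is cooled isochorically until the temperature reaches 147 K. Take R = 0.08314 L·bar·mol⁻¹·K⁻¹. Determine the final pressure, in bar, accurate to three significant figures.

P₂ ≈ 0.962 bar

V constant ⇒ P ∝ T: V₂ = V₁; P₂ = P₁·(T₂/T₁) = 0.9621 bar.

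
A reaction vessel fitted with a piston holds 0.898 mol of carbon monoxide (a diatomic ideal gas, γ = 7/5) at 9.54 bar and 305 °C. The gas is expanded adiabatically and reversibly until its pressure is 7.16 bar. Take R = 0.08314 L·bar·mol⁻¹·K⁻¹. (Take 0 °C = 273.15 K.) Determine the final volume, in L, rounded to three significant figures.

Convert: T₁ = 578.1 K.
From PV = nRT: V₁ = nRT₁/P₁ = 4.525 L.
Reversible adiabatic, γ = 7/5: T₂ = T₁·(P₂/P₁)^((γ−1)/γ) = 532.6 K; V₂ = V₁·(P₁/P₂)^(1/γ) = 5.554 L.

V₂ ≈ 5.55 L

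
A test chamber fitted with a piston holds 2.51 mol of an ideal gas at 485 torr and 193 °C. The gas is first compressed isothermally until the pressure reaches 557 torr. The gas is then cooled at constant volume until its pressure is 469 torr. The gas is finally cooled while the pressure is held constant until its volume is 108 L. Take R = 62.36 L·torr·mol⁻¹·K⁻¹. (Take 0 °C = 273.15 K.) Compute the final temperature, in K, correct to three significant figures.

Convert: T₁ = 466.1 K.
From PV = nRT: V₁ = nRT₁/P₁ = 150.4 L.
Isothermal, so P V is constant: T₂ = T₁; V₂ = V₁·(P₁/P₂) = 131.0 L.
V constant ⇒ P ∝ T: V₃ = V₂; T₃ = T₂·(P₃/P₂) = 392.5 K.
P constant ⇒ V ∝ T: P₄ = P₃; T₄ = T₃·(V₄/V₃) = 323.6 K.

T₄ ≈ 324 K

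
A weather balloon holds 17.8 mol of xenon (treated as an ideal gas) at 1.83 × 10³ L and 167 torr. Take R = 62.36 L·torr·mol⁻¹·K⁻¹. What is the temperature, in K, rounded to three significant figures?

T ≈ 275 K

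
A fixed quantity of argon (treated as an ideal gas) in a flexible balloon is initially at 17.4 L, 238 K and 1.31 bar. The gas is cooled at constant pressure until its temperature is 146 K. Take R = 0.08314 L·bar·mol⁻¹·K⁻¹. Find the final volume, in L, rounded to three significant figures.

V₂ ≈ 10.7 L

P constant ⇒ V ∝ T: P₂ = P₁; V₂ = V₁·(T₂/T₁) = 10.67 L.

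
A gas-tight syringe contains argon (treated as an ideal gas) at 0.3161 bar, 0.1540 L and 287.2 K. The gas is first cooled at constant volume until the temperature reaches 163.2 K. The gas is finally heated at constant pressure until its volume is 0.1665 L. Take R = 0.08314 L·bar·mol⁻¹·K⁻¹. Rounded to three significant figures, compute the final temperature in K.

V constant ⇒ P ∝ T: V₂ = V₁; P₂ = P₁·(T₂/T₁) = 0.1796 bar.
P constant ⇒ V ∝ T: P₃ = P₂; T₃ = T₂·(V₃/V₂) = 176.4 K.

T₃ ≈ 176 K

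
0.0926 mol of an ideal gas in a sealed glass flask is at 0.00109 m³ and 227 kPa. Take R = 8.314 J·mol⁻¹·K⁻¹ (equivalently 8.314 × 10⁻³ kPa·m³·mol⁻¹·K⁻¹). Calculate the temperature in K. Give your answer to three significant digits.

T ≈ 321 K

PV = nRT ⇒ T = PV/(nR) = (227 × 0.00109) / (0.0926 × 8.314 × 10⁻³)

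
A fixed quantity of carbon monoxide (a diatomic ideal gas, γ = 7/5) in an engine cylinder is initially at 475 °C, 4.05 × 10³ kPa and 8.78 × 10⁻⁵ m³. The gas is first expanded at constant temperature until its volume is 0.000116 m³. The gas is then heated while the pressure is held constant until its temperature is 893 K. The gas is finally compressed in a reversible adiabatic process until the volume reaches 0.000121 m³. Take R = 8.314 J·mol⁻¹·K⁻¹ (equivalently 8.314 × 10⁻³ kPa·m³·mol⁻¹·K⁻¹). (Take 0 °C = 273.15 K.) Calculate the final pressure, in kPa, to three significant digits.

Convert: T₁ = 748.1 K.
Isothermal, so P V is constant: T₂ = T₁; P₂ = P₁·(V₁/V₂) = 3065 kPa.
P constant ⇒ V ∝ T: P₃ = P₂; V₃ = V₂·(T₃/T₂) = 0.0001385 m³.
Reversible adiabatic, γ = 7/5: T₄ = T₃·(V₃/V₄)^(γ−1) = 942.5 K; P₄ = P₃·(V₃/V₄)^γ = 3702 kPa.

P₄ ≈ 3.70e+03 kPa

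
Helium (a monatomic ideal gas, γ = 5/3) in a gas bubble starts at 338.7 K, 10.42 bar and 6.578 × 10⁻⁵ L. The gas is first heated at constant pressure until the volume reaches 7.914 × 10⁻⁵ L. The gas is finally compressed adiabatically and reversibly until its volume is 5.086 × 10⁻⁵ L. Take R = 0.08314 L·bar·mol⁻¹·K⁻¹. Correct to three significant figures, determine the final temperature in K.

P constant ⇒ V ∝ T: P₂ = P₁; T₂ = T₁·(V₂/V₁) = 407.5 K.
Reversible adiabatic, γ = 5/3: T₃ = T₂·(V₂/V₃)^(γ−1) = 547.2 K; P₃ = P₂·(V₂/V₃)^γ = 21.77 bar.

T₃ ≈ 547 K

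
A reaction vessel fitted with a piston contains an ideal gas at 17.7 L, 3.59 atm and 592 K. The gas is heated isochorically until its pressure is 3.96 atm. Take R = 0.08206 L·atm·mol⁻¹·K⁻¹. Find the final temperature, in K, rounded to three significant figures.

Isochoric, so P/T is constant: V₂ = V₁; T₂ = T₁·(P₂/P₁) = 653.0 K.

T₂ ≈ 653 K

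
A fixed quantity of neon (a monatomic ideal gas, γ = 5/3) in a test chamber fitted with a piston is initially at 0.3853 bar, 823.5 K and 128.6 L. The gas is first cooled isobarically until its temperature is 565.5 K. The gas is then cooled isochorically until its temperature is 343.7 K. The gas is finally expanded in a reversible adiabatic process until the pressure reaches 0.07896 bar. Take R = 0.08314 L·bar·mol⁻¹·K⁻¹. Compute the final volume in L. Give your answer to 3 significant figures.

Isobaric, so V/T is constant: P₂ = P₁; V₂ = V₁·(T₂/T₁) = 88.31 L.
Isochoric, so P/T is constant: V₃ = V₂; P₃ = P₂·(T₃/T₂) = 0.2342 bar.
Reversible adiabatic, γ = 5/3: T₄ = T₃·(P₄/P₃)^((γ−1)/γ) = 222.5 K; V₄ = V₃·(P₃/P₄)^(1/γ) = 169.5 L.

V₄ ≈ 170 L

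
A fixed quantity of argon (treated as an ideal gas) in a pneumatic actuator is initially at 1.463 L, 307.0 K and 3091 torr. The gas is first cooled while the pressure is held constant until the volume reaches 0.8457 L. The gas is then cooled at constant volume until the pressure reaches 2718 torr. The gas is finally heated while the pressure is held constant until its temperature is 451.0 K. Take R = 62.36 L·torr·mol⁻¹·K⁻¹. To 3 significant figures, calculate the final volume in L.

Isobaric, so V/T is constant: P₂ = P₁; T₂ = T₁·(V₂/V₁) = 177.5 K.
Isochoric, so P/T is constant: V₃ = V₂; T₃ = T₂·(P₃/P₂) = 156.0 K.
P constant ⇒ V ∝ T: P₄ = P₃; V₄ = V₃·(T₄/T₃) = 2.444 L.

V₄ ≈ 2.44 L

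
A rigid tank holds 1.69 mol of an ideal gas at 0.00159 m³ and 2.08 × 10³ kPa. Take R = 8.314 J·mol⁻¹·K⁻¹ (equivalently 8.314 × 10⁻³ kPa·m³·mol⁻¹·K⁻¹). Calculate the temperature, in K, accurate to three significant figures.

T ≈ 235 K

PV = nRT ⇒ T = PV/(nR) = (2.08e+03 × 0.00159) / (1.69 × 8.314 × 10⁻³)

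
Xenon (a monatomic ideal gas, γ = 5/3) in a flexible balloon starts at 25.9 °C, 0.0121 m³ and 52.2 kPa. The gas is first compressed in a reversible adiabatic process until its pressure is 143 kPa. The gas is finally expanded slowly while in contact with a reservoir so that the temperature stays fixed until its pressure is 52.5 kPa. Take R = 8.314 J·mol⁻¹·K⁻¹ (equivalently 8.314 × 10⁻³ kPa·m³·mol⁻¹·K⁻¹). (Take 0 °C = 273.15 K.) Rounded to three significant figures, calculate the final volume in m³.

Convert: T₁ = 299.0 K.
Reversible adiabatic, γ = 5/3: T₂ = T₁·(P₂/P₁)^((γ−1)/γ) = 447.5 K; V₂ = V₁·(P₁/P₂)^(1/γ) = 0.006610 m³.
T constant ⇒ Boyle's law P V = const: T₃ = T₂; V₃ = V₂·(P₂/P₃) = 0.01800 m³.

V₃ ≈ 0.0180 m³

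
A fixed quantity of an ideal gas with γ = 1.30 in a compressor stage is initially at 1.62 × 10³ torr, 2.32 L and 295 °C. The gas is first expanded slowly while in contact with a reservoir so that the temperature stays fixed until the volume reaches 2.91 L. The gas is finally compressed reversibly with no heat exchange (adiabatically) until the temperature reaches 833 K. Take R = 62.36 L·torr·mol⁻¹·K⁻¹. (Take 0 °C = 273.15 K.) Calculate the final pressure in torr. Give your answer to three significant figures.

P₃ ≈ 6.78e+03 torr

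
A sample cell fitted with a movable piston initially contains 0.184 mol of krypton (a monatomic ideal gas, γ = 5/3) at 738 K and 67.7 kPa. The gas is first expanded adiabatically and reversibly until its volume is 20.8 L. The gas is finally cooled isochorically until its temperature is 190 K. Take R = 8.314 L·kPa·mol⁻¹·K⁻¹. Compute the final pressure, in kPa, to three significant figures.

P₃ ≈ 14.0 kPa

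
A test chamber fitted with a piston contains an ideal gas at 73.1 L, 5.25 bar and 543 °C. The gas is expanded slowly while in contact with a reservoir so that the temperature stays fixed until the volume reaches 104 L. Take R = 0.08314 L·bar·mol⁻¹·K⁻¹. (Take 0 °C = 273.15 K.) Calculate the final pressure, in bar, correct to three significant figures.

P₂ ≈ 3.69 bar

Convert: T₁ = 816.1 K.
Isothermal, so P V is constant: T₂ = T₁; P₂ = P₁·(V₁/V₂) = 3.690 bar.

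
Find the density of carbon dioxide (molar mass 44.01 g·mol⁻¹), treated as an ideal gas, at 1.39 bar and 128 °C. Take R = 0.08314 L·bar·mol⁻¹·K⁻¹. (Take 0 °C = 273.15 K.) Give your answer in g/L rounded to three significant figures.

ρ ≈ 1.83 g/L

ρ = PM/(RT) = (1.39 × 44.01) / (0.08314 × 401.1)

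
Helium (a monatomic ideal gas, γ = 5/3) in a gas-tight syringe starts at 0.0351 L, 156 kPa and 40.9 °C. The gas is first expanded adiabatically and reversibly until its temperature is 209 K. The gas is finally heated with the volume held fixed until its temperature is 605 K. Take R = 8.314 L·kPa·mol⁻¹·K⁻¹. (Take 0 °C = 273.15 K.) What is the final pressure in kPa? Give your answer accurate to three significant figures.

Convert: T₁ = 314.0 K.
Adiabatic (γ = 5/3), T V^(γ−1) and P V^γ constant: P₂ = P₁·(T₂/T₁)^(γ/(γ−1)) = 56.36 kPa; V₂ = V₁·(T₁/T₂)^(1/(γ−1)) = 0.06465 L.
V constant ⇒ P ∝ T: V₃ = V₂; P₃ = P₂·(T₃/T₂) = 163.2 kPa.

P₃ ≈ 163 kPa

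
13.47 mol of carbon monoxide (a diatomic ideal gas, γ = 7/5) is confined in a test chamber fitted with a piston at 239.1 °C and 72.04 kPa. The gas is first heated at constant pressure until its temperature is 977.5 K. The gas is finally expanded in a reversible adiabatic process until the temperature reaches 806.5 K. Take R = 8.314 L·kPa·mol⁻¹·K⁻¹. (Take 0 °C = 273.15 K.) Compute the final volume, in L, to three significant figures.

V₃ ≈ 2.46e+03 L

Convert: T₁ = 512.2 K.
From PV = nRT: V₁ = nRT₁/P₁ = 796.3 L.
Isobaric, so V/T is constant: P₂ = P₁; V₂ = V₁·(T₂/T₁) = 1520 L.
Reversible adiabatic, γ = 7/5: P₃ = P₂·(T₃/T₂)^(γ/(γ−1)) = 36.75 kPa; V₃ = V₂·(T₂/T₃)^(1/(γ−1)) = 2458 L.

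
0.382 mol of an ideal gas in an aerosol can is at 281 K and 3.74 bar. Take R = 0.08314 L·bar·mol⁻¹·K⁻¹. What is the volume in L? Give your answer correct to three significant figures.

PV = nRT ⇒ V = nRT/P = (0.382 × 0.08314 × 281) / 3.74

V ≈ 2.39 L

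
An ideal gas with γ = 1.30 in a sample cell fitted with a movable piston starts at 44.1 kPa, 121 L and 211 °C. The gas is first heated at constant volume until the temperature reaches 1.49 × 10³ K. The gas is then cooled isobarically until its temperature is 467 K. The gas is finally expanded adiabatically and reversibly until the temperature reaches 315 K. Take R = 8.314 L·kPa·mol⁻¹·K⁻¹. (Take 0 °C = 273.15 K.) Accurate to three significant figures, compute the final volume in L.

Convert: T₁ = 484.1 K.
V constant ⇒ P ∝ T: V₂ = V₁; P₂ = P₁·(T₂/T₁) = 135.7 kPa.
P constant ⇒ V ∝ T: P₃ = P₂; V₃ = V₂·(T₃/T₂) = 37.92 L.
Reversible adiabatic, γ = 1.30: P₄ = P₃·(T₄/T₃)^(γ/(γ−1)) = 24.64 kPa; V₄ = V₃·(T₃/T₄)^(1/(γ−1)) = 140.9 L.

V₄ ≈ 141 L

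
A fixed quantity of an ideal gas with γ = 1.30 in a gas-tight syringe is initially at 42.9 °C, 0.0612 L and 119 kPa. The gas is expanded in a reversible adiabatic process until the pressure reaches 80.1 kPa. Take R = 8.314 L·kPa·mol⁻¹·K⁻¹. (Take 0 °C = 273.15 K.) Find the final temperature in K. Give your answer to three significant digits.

Convert: T₁ = 316.0 K.
Adiabatic (γ = 1.30), T V^(γ−1) and P V^γ constant: T₂ = T₁·(P₂/P₁)^((γ−1)/γ) = 288.5 K; V₂ = V₁·(P₁/P₂)^(1/γ) = 0.08298 L.

T₂ ≈ 288 K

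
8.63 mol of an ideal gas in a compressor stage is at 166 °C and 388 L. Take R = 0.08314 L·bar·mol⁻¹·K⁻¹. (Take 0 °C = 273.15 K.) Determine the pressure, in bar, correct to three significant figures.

P ≈ 0.812 bar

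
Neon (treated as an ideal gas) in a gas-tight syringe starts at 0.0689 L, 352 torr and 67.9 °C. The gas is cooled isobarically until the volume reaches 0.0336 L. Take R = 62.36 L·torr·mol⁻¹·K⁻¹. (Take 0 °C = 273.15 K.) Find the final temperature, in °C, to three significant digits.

T₂ ≈ -107 °C

Convert: T₁ = 341.0 K.
Isobaric, so V/T is constant: P₂ = P₁; T₂ = T₁·(V₂/V₁) = 166.3 K.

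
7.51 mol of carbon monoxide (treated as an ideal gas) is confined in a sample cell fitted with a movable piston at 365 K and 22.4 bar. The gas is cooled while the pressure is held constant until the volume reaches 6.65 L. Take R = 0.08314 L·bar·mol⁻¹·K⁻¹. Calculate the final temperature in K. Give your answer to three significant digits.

From PV = nRT: V₁ = nRT₁/P₁ = 10.17 L.
Isobaric, so V/T is constant: P₂ = P₁; T₂ = T₁·(V₂/V₁) = 238.6 K.

T₂ ≈ 239 K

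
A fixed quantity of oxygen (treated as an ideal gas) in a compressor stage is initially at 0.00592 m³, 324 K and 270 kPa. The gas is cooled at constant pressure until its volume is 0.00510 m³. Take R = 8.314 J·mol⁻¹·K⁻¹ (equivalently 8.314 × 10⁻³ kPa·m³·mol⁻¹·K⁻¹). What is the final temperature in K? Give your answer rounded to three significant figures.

P constant ⇒ V ∝ T: P₂ = P₁; T₂ = T₁·(V₂/V₁) = 279.1 K.

T₂ ≈ 279 K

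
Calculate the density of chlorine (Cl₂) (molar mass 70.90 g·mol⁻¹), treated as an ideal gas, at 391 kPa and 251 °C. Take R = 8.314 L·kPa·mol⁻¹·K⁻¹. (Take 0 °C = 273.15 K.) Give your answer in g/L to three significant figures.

ρ = PM/(RT) = (391 × 70.90) / (8.314 × 524.1)

ρ ≈ 6.36 g/L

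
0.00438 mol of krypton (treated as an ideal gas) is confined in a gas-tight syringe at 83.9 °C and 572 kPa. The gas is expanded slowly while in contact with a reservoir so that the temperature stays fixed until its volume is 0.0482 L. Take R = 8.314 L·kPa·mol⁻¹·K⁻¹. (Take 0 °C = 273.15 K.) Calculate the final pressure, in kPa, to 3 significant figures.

Convert: T₁ = 357.0 K.
From PV = nRT: V₁ = nRT₁/P₁ = 0.02273 L.
T constant ⇒ Boyle's law P V = const: T₂ = T₁; P₂ = P₁·(V₁/V₂) = 269.8 kPa.

P₂ ≈ 270 kPa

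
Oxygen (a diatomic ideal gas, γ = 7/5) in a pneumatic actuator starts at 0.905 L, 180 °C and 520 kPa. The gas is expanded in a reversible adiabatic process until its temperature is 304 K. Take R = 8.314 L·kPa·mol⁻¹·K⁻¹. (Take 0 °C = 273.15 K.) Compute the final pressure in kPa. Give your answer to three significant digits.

P₂ ≈ 129 kPa

Convert: T₁ = 453.1 K.
Adiabatic (γ = 7/5), T V^(γ−1) and P V^γ constant: P₂ = P₁·(T₂/T₁)^(γ/(γ−1)) = 128.6 kPa; V₂ = V₁·(T₁/T₂)^(1/(γ−1)) = 2.455 L.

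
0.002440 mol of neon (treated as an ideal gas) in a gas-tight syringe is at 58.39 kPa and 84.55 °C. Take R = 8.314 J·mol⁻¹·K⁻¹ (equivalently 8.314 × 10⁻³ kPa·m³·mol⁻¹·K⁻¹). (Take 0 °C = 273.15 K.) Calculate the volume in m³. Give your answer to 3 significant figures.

Convert: T = 357.70 K.
PV = nRT ⇒ V = nRT/P = (0.002440 × 8.314 × 10⁻³ × 357.70) / 58.39

V ≈ 0.000124 m³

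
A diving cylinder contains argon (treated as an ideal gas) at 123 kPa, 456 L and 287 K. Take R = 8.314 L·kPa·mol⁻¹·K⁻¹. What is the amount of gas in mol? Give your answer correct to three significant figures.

n ≈ 23.5 mol

PV = nRT ⇒ n = PV/(RT) = (123 × 456) / (8.314 × 287)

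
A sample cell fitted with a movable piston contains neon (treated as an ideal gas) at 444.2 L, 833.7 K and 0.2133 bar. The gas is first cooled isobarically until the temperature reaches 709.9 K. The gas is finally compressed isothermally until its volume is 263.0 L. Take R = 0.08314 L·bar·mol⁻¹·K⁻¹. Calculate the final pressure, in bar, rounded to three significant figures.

P constant ⇒ V ∝ T: P₂ = P₁; V₂ = V₁·(T₂/T₁) = 378.2 L.
T constant ⇒ Boyle's law P V = const: T₃ = T₂; P₃ = P₂·(V₂/V₃) = 0.3068 bar.

P₃ ≈ 0.307 bar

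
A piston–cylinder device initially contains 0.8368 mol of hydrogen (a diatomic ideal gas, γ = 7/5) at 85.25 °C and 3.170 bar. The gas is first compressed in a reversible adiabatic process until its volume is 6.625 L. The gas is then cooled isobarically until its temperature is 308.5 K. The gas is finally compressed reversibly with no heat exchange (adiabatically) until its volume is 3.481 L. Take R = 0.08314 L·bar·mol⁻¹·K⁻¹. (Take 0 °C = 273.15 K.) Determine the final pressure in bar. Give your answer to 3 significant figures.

P₄ ≈ 7.31 bar

Convert: T₁ = 358.4 K.
From PV = nRT: V₁ = nRT₁/P₁ = 7.866 L.
Adiabatic (γ = 7/5), T V^(γ−1) and P V^γ constant: T₂ = T₁·(V₁/V₂)^(γ−1) = 383.9 K; P₂ = P₁·(V₁/V₂)^γ = 4.031 bar.
P constant ⇒ V ∝ T: P₃ = P₂; V₃ = V₂·(T₃/T₂) = 5.324 L.
Reversible adiabatic, γ = 7/5: T₄ = T₃·(V₃/V₄)^(γ−1) = 365.7 K; P₄ = P₃·(V₃/V₄)^γ = 7.308 bar.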